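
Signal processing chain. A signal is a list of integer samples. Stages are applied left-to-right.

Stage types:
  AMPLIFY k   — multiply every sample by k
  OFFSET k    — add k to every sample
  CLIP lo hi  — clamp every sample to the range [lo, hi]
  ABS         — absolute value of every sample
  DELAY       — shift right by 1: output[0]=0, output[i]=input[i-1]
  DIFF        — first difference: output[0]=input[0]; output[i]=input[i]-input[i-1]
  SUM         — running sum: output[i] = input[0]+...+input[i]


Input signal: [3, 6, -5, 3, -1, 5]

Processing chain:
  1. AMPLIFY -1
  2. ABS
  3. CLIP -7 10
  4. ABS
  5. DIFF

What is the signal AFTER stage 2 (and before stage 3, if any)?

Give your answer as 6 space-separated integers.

Input: [3, 6, -5, 3, -1, 5]
Stage 1 (AMPLIFY -1): 3*-1=-3, 6*-1=-6, -5*-1=5, 3*-1=-3, -1*-1=1, 5*-1=-5 -> [-3, -6, 5, -3, 1, -5]
Stage 2 (ABS): |-3|=3, |-6|=6, |5|=5, |-3|=3, |1|=1, |-5|=5 -> [3, 6, 5, 3, 1, 5]

Answer: 3 6 5 3 1 5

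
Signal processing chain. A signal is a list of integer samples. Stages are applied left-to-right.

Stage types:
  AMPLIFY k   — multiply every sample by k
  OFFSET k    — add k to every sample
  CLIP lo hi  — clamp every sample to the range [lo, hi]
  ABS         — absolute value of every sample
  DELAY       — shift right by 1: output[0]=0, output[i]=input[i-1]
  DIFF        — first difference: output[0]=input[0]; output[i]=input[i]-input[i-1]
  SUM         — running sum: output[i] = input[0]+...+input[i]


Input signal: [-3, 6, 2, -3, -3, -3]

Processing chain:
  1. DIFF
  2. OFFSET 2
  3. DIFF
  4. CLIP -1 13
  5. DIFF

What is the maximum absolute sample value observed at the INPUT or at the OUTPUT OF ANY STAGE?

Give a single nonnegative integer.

Input: [-3, 6, 2, -3, -3, -3] (max |s|=6)
Stage 1 (DIFF): s[0]=-3, 6--3=9, 2-6=-4, -3-2=-5, -3--3=0, -3--3=0 -> [-3, 9, -4, -5, 0, 0] (max |s|=9)
Stage 2 (OFFSET 2): -3+2=-1, 9+2=11, -4+2=-2, -5+2=-3, 0+2=2, 0+2=2 -> [-1, 11, -2, -3, 2, 2] (max |s|=11)
Stage 3 (DIFF): s[0]=-1, 11--1=12, -2-11=-13, -3--2=-1, 2--3=5, 2-2=0 -> [-1, 12, -13, -1, 5, 0] (max |s|=13)
Stage 4 (CLIP -1 13): clip(-1,-1,13)=-1, clip(12,-1,13)=12, clip(-13,-1,13)=-1, clip(-1,-1,13)=-1, clip(5,-1,13)=5, clip(0,-1,13)=0 -> [-1, 12, -1, -1, 5, 0] (max |s|=12)
Stage 5 (DIFF): s[0]=-1, 12--1=13, -1-12=-13, -1--1=0, 5--1=6, 0-5=-5 -> [-1, 13, -13, 0, 6, -5] (max |s|=13)
Overall max amplitude: 13

Answer: 13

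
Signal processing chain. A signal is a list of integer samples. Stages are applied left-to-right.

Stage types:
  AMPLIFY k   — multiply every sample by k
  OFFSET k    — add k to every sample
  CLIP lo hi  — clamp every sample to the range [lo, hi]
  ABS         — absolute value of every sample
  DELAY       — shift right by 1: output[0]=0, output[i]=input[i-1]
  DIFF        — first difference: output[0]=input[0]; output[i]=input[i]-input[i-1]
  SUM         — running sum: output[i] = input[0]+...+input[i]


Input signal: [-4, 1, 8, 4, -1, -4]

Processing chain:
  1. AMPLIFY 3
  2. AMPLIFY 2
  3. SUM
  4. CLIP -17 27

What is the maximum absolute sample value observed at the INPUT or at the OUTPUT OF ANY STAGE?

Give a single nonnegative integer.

Input: [-4, 1, 8, 4, -1, -4] (max |s|=8)
Stage 1 (AMPLIFY 3): -4*3=-12, 1*3=3, 8*3=24, 4*3=12, -1*3=-3, -4*3=-12 -> [-12, 3, 24, 12, -3, -12] (max |s|=24)
Stage 2 (AMPLIFY 2): -12*2=-24, 3*2=6, 24*2=48, 12*2=24, -3*2=-6, -12*2=-24 -> [-24, 6, 48, 24, -6, -24] (max |s|=48)
Stage 3 (SUM): sum[0..0]=-24, sum[0..1]=-18, sum[0..2]=30, sum[0..3]=54, sum[0..4]=48, sum[0..5]=24 -> [-24, -18, 30, 54, 48, 24] (max |s|=54)
Stage 4 (CLIP -17 27): clip(-24,-17,27)=-17, clip(-18,-17,27)=-17, clip(30,-17,27)=27, clip(54,-17,27)=27, clip(48,-17,27)=27, clip(24,-17,27)=24 -> [-17, -17, 27, 27, 27, 24] (max |s|=27)
Overall max amplitude: 54

Answer: 54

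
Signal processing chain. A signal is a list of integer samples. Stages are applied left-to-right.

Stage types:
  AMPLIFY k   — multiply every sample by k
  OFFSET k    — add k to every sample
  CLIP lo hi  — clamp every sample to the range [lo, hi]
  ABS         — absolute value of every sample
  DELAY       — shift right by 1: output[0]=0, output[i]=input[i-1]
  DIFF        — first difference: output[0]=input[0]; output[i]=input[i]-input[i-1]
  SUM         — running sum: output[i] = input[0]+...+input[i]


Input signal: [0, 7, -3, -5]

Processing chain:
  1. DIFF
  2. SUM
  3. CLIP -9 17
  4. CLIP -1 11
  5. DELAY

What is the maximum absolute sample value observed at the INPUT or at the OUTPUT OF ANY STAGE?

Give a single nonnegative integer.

Input: [0, 7, -3, -5] (max |s|=7)
Stage 1 (DIFF): s[0]=0, 7-0=7, -3-7=-10, -5--3=-2 -> [0, 7, -10, -2] (max |s|=10)
Stage 2 (SUM): sum[0..0]=0, sum[0..1]=7, sum[0..2]=-3, sum[0..3]=-5 -> [0, 7, -3, -5] (max |s|=7)
Stage 3 (CLIP -9 17): clip(0,-9,17)=0, clip(7,-9,17)=7, clip(-3,-9,17)=-3, clip(-5,-9,17)=-5 -> [0, 7, -3, -5] (max |s|=7)
Stage 4 (CLIP -1 11): clip(0,-1,11)=0, clip(7,-1,11)=7, clip(-3,-1,11)=-1, clip(-5,-1,11)=-1 -> [0, 7, -1, -1] (max |s|=7)
Stage 5 (DELAY): [0, 0, 7, -1] = [0, 0, 7, -1] -> [0, 0, 7, -1] (max |s|=7)
Overall max amplitude: 10

Answer: 10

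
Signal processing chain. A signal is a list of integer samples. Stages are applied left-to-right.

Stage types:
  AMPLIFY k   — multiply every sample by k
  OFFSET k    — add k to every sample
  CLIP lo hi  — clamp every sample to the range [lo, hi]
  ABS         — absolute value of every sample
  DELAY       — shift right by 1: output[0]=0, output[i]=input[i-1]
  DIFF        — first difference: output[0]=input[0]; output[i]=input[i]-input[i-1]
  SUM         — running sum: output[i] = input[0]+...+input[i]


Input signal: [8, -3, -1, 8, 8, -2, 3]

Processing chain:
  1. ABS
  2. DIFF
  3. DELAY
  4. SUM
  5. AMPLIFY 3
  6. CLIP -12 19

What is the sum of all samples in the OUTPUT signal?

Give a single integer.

Answer: 75

Derivation:
Input: [8, -3, -1, 8, 8, -2, 3]
Stage 1 (ABS): |8|=8, |-3|=3, |-1|=1, |8|=8, |8|=8, |-2|=2, |3|=3 -> [8, 3, 1, 8, 8, 2, 3]
Stage 2 (DIFF): s[0]=8, 3-8=-5, 1-3=-2, 8-1=7, 8-8=0, 2-8=-6, 3-2=1 -> [8, -5, -2, 7, 0, -6, 1]
Stage 3 (DELAY): [0, 8, -5, -2, 7, 0, -6] = [0, 8, -5, -2, 7, 0, -6] -> [0, 8, -5, -2, 7, 0, -6]
Stage 4 (SUM): sum[0..0]=0, sum[0..1]=8, sum[0..2]=3, sum[0..3]=1, sum[0..4]=8, sum[0..5]=8, sum[0..6]=2 -> [0, 8, 3, 1, 8, 8, 2]
Stage 5 (AMPLIFY 3): 0*3=0, 8*3=24, 3*3=9, 1*3=3, 8*3=24, 8*3=24, 2*3=6 -> [0, 24, 9, 3, 24, 24, 6]
Stage 6 (CLIP -12 19): clip(0,-12,19)=0, clip(24,-12,19)=19, clip(9,-12,19)=9, clip(3,-12,19)=3, clip(24,-12,19)=19, clip(24,-12,19)=19, clip(6,-12,19)=6 -> [0, 19, 9, 3, 19, 19, 6]
Output sum: 75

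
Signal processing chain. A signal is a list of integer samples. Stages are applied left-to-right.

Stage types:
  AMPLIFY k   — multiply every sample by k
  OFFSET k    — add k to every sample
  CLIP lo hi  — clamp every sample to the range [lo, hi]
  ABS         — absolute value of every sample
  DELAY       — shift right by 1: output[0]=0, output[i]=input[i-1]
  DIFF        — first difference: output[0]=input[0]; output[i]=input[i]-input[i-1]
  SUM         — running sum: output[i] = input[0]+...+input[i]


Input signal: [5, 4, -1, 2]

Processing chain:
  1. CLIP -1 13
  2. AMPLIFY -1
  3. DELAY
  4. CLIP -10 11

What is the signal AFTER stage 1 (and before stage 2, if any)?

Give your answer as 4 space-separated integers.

Answer: 5 4 -1 2

Derivation:
Input: [5, 4, -1, 2]
Stage 1 (CLIP -1 13): clip(5,-1,13)=5, clip(4,-1,13)=4, clip(-1,-1,13)=-1, clip(2,-1,13)=2 -> [5, 4, -1, 2]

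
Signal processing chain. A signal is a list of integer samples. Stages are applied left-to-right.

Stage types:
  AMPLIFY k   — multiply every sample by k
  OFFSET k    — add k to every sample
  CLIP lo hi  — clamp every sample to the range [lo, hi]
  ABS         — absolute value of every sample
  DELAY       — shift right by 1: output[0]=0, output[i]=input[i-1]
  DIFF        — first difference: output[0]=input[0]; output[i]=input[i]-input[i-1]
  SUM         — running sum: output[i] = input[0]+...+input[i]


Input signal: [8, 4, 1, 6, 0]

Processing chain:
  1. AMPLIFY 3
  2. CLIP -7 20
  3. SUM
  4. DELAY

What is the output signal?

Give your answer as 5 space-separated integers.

Input: [8, 4, 1, 6, 0]
Stage 1 (AMPLIFY 3): 8*3=24, 4*3=12, 1*3=3, 6*3=18, 0*3=0 -> [24, 12, 3, 18, 0]
Stage 2 (CLIP -7 20): clip(24,-7,20)=20, clip(12,-7,20)=12, clip(3,-7,20)=3, clip(18,-7,20)=18, clip(0,-7,20)=0 -> [20, 12, 3, 18, 0]
Stage 3 (SUM): sum[0..0]=20, sum[0..1]=32, sum[0..2]=35, sum[0..3]=53, sum[0..4]=53 -> [20, 32, 35, 53, 53]
Stage 4 (DELAY): [0, 20, 32, 35, 53] = [0, 20, 32, 35, 53] -> [0, 20, 32, 35, 53]

Answer: 0 20 32 35 53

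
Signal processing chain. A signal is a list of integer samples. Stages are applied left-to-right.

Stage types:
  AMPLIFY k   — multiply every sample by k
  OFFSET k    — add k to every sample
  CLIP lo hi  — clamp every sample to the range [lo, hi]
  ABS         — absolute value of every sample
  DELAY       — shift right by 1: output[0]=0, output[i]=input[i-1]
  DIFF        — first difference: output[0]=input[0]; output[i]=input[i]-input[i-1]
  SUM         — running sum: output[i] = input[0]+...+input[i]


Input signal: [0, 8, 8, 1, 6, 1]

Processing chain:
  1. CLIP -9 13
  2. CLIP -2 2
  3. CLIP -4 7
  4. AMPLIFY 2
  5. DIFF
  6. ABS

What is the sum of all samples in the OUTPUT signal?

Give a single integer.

Answer: 10

Derivation:
Input: [0, 8, 8, 1, 6, 1]
Stage 1 (CLIP -9 13): clip(0,-9,13)=0, clip(8,-9,13)=8, clip(8,-9,13)=8, clip(1,-9,13)=1, clip(6,-9,13)=6, clip(1,-9,13)=1 -> [0, 8, 8, 1, 6, 1]
Stage 2 (CLIP -2 2): clip(0,-2,2)=0, clip(8,-2,2)=2, clip(8,-2,2)=2, clip(1,-2,2)=1, clip(6,-2,2)=2, clip(1,-2,2)=1 -> [0, 2, 2, 1, 2, 1]
Stage 3 (CLIP -4 7): clip(0,-4,7)=0, clip(2,-4,7)=2, clip(2,-4,7)=2, clip(1,-4,7)=1, clip(2,-4,7)=2, clip(1,-4,7)=1 -> [0, 2, 2, 1, 2, 1]
Stage 4 (AMPLIFY 2): 0*2=0, 2*2=4, 2*2=4, 1*2=2, 2*2=4, 1*2=2 -> [0, 4, 4, 2, 4, 2]
Stage 5 (DIFF): s[0]=0, 4-0=4, 4-4=0, 2-4=-2, 4-2=2, 2-4=-2 -> [0, 4, 0, -2, 2, -2]
Stage 6 (ABS): |0|=0, |4|=4, |0|=0, |-2|=2, |2|=2, |-2|=2 -> [0, 4, 0, 2, 2, 2]
Output sum: 10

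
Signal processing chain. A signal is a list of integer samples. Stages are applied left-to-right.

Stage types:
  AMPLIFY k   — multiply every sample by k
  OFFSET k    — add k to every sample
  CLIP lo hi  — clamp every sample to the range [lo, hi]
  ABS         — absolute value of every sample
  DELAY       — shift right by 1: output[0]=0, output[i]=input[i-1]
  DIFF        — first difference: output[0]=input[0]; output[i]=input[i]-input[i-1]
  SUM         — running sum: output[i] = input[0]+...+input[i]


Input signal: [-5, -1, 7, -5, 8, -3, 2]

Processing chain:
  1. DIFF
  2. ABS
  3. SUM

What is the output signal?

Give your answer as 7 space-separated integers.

Input: [-5, -1, 7, -5, 8, -3, 2]
Stage 1 (DIFF): s[0]=-5, -1--5=4, 7--1=8, -5-7=-12, 8--5=13, -3-8=-11, 2--3=5 -> [-5, 4, 8, -12, 13, -11, 5]
Stage 2 (ABS): |-5|=5, |4|=4, |8|=8, |-12|=12, |13|=13, |-11|=11, |5|=5 -> [5, 4, 8, 12, 13, 11, 5]
Stage 3 (SUM): sum[0..0]=5, sum[0..1]=9, sum[0..2]=17, sum[0..3]=29, sum[0..4]=42, sum[0..5]=53, sum[0..6]=58 -> [5, 9, 17, 29, 42, 53, 58]

Answer: 5 9 17 29 42 53 58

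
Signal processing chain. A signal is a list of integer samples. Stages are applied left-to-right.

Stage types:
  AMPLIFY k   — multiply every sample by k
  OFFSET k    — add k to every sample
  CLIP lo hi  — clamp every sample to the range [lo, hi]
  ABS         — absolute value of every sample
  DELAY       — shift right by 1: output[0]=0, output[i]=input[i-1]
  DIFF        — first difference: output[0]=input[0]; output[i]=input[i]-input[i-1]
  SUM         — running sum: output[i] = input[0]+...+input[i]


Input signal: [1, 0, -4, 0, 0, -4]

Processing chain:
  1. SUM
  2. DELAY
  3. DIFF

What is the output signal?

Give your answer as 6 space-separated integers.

Answer: 0 1 0 -4 0 0

Derivation:
Input: [1, 0, -4, 0, 0, -4]
Stage 1 (SUM): sum[0..0]=1, sum[0..1]=1, sum[0..2]=-3, sum[0..3]=-3, sum[0..4]=-3, sum[0..5]=-7 -> [1, 1, -3, -3, -3, -7]
Stage 2 (DELAY): [0, 1, 1, -3, -3, -3] = [0, 1, 1, -3, -3, -3] -> [0, 1, 1, -3, -3, -3]
Stage 3 (DIFF): s[0]=0, 1-0=1, 1-1=0, -3-1=-4, -3--3=0, -3--3=0 -> [0, 1, 0, -4, 0, 0]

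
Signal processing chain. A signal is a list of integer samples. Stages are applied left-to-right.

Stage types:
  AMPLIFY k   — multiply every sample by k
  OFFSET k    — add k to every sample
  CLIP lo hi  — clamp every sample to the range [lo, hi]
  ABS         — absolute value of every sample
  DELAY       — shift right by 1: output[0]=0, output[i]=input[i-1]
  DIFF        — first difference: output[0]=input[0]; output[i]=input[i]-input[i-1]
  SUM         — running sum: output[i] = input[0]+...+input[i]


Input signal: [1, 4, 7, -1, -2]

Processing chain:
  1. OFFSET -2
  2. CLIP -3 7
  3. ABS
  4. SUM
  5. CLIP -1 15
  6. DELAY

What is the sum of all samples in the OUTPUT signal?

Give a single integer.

Answer: 23

Derivation:
Input: [1, 4, 7, -1, -2]
Stage 1 (OFFSET -2): 1+-2=-1, 4+-2=2, 7+-2=5, -1+-2=-3, -2+-2=-4 -> [-1, 2, 5, -3, -4]
Stage 2 (CLIP -3 7): clip(-1,-3,7)=-1, clip(2,-3,7)=2, clip(5,-3,7)=5, clip(-3,-3,7)=-3, clip(-4,-3,7)=-3 -> [-1, 2, 5, -3, -3]
Stage 3 (ABS): |-1|=1, |2|=2, |5|=5, |-3|=3, |-3|=3 -> [1, 2, 5, 3, 3]
Stage 4 (SUM): sum[0..0]=1, sum[0..1]=3, sum[0..2]=8, sum[0..3]=11, sum[0..4]=14 -> [1, 3, 8, 11, 14]
Stage 5 (CLIP -1 15): clip(1,-1,15)=1, clip(3,-1,15)=3, clip(8,-1,15)=8, clip(11,-1,15)=11, clip(14,-1,15)=14 -> [1, 3, 8, 11, 14]
Stage 6 (DELAY): [0, 1, 3, 8, 11] = [0, 1, 3, 8, 11] -> [0, 1, 3, 8, 11]
Output sum: 23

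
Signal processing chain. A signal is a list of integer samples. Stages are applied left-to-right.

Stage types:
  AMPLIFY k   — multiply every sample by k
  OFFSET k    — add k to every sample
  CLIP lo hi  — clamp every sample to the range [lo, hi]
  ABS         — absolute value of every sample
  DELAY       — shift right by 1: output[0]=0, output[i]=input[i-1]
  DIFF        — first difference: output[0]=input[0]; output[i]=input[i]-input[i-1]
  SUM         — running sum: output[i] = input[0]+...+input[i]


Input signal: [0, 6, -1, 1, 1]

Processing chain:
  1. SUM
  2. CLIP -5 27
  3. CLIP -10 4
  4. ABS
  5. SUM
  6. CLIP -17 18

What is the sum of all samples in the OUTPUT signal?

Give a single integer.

Answer: 40

Derivation:
Input: [0, 6, -1, 1, 1]
Stage 1 (SUM): sum[0..0]=0, sum[0..1]=6, sum[0..2]=5, sum[0..3]=6, sum[0..4]=7 -> [0, 6, 5, 6, 7]
Stage 2 (CLIP -5 27): clip(0,-5,27)=0, clip(6,-5,27)=6, clip(5,-5,27)=5, clip(6,-5,27)=6, clip(7,-5,27)=7 -> [0, 6, 5, 6, 7]
Stage 3 (CLIP -10 4): clip(0,-10,4)=0, clip(6,-10,4)=4, clip(5,-10,4)=4, clip(6,-10,4)=4, clip(7,-10,4)=4 -> [0, 4, 4, 4, 4]
Stage 4 (ABS): |0|=0, |4|=4, |4|=4, |4|=4, |4|=4 -> [0, 4, 4, 4, 4]
Stage 5 (SUM): sum[0..0]=0, sum[0..1]=4, sum[0..2]=8, sum[0..3]=12, sum[0..4]=16 -> [0, 4, 8, 12, 16]
Stage 6 (CLIP -17 18): clip(0,-17,18)=0, clip(4,-17,18)=4, clip(8,-17,18)=8, clip(12,-17,18)=12, clip(16,-17,18)=16 -> [0, 4, 8, 12, 16]
Output sum: 40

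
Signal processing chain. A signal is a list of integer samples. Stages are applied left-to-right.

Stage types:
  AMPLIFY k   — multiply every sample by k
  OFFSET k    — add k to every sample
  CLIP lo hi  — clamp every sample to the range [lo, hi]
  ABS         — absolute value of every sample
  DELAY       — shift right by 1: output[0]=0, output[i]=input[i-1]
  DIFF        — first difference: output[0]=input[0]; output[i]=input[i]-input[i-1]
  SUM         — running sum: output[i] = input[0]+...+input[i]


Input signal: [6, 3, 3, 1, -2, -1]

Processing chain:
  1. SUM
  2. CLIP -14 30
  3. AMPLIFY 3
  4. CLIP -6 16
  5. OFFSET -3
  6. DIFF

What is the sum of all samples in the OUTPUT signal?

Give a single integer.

Answer: 13

Derivation:
Input: [6, 3, 3, 1, -2, -1]
Stage 1 (SUM): sum[0..0]=6, sum[0..1]=9, sum[0..2]=12, sum[0..3]=13, sum[0..4]=11, sum[0..5]=10 -> [6, 9, 12, 13, 11, 10]
Stage 2 (CLIP -14 30): clip(6,-14,30)=6, clip(9,-14,30)=9, clip(12,-14,30)=12, clip(13,-14,30)=13, clip(11,-14,30)=11, clip(10,-14,30)=10 -> [6, 9, 12, 13, 11, 10]
Stage 3 (AMPLIFY 3): 6*3=18, 9*3=27, 12*3=36, 13*3=39, 11*3=33, 10*3=30 -> [18, 27, 36, 39, 33, 30]
Stage 4 (CLIP -6 16): clip(18,-6,16)=16, clip(27,-6,16)=16, clip(36,-6,16)=16, clip(39,-6,16)=16, clip(33,-6,16)=16, clip(30,-6,16)=16 -> [16, 16, 16, 16, 16, 16]
Stage 5 (OFFSET -3): 16+-3=13, 16+-3=13, 16+-3=13, 16+-3=13, 16+-3=13, 16+-3=13 -> [13, 13, 13, 13, 13, 13]
Stage 6 (DIFF): s[0]=13, 13-13=0, 13-13=0, 13-13=0, 13-13=0, 13-13=0 -> [13, 0, 0, 0, 0, 0]
Output sum: 13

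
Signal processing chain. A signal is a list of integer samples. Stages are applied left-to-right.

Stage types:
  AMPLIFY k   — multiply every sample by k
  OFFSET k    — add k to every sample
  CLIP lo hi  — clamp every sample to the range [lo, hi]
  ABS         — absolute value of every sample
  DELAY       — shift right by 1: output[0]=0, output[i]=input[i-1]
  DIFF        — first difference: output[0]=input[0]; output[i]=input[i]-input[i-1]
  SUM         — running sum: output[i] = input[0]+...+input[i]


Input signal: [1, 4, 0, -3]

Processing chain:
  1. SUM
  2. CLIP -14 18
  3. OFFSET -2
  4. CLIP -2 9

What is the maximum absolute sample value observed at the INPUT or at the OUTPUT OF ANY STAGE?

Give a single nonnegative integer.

Input: [1, 4, 0, -3] (max |s|=4)
Stage 1 (SUM): sum[0..0]=1, sum[0..1]=5, sum[0..2]=5, sum[0..3]=2 -> [1, 5, 5, 2] (max |s|=5)
Stage 2 (CLIP -14 18): clip(1,-14,18)=1, clip(5,-14,18)=5, clip(5,-14,18)=5, clip(2,-14,18)=2 -> [1, 5, 5, 2] (max |s|=5)
Stage 3 (OFFSET -2): 1+-2=-1, 5+-2=3, 5+-2=3, 2+-2=0 -> [-1, 3, 3, 0] (max |s|=3)
Stage 4 (CLIP -2 9): clip(-1,-2,9)=-1, clip(3,-2,9)=3, clip(3,-2,9)=3, clip(0,-2,9)=0 -> [-1, 3, 3, 0] (max |s|=3)
Overall max amplitude: 5

Answer: 5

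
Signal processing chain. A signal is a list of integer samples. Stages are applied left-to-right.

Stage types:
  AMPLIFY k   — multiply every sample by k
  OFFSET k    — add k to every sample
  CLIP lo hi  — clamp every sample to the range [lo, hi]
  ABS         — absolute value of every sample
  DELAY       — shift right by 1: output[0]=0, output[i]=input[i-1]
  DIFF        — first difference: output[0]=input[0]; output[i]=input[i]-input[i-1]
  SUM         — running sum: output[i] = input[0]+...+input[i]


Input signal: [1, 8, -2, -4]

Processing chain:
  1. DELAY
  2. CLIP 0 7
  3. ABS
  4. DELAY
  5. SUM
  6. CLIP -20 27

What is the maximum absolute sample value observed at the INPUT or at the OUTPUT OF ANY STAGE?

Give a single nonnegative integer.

Answer: 8

Derivation:
Input: [1, 8, -2, -4] (max |s|=8)
Stage 1 (DELAY): [0, 1, 8, -2] = [0, 1, 8, -2] -> [0, 1, 8, -2] (max |s|=8)
Stage 2 (CLIP 0 7): clip(0,0,7)=0, clip(1,0,7)=1, clip(8,0,7)=7, clip(-2,0,7)=0 -> [0, 1, 7, 0] (max |s|=7)
Stage 3 (ABS): |0|=0, |1|=1, |7|=7, |0|=0 -> [0, 1, 7, 0] (max |s|=7)
Stage 4 (DELAY): [0, 0, 1, 7] = [0, 0, 1, 7] -> [0, 0, 1, 7] (max |s|=7)
Stage 5 (SUM): sum[0..0]=0, sum[0..1]=0, sum[0..2]=1, sum[0..3]=8 -> [0, 0, 1, 8] (max |s|=8)
Stage 6 (CLIP -20 27): clip(0,-20,27)=0, clip(0,-20,27)=0, clip(1,-20,27)=1, clip(8,-20,27)=8 -> [0, 0, 1, 8] (max |s|=8)
Overall max amplitude: 8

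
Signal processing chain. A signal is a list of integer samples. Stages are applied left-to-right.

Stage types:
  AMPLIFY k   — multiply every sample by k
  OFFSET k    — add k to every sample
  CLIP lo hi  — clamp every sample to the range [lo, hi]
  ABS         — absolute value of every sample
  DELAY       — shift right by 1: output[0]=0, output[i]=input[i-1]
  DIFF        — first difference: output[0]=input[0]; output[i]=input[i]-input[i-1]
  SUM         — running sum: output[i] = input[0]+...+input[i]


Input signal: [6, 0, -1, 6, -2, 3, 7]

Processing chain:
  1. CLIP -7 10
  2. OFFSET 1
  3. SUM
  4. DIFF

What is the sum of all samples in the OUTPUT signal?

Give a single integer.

Input: [6, 0, -1, 6, -2, 3, 7]
Stage 1 (CLIP -7 10): clip(6,-7,10)=6, clip(0,-7,10)=0, clip(-1,-7,10)=-1, clip(6,-7,10)=6, clip(-2,-7,10)=-2, clip(3,-7,10)=3, clip(7,-7,10)=7 -> [6, 0, -1, 6, -2, 3, 7]
Stage 2 (OFFSET 1): 6+1=7, 0+1=1, -1+1=0, 6+1=7, -2+1=-1, 3+1=4, 7+1=8 -> [7, 1, 0, 7, -1, 4, 8]
Stage 3 (SUM): sum[0..0]=7, sum[0..1]=8, sum[0..2]=8, sum[0..3]=15, sum[0..4]=14, sum[0..5]=18, sum[0..6]=26 -> [7, 8, 8, 15, 14, 18, 26]
Stage 4 (DIFF): s[0]=7, 8-7=1, 8-8=0, 15-8=7, 14-15=-1, 18-14=4, 26-18=8 -> [7, 1, 0, 7, -1, 4, 8]
Output sum: 26

Answer: 26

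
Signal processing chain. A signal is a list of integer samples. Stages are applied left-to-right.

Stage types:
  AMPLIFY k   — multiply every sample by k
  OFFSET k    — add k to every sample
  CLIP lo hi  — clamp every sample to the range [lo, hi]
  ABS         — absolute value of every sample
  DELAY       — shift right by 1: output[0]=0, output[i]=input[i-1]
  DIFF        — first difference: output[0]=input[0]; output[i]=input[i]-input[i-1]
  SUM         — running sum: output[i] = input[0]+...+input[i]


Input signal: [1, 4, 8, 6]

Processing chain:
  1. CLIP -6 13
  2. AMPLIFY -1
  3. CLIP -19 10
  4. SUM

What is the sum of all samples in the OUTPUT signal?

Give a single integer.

Answer: -38

Derivation:
Input: [1, 4, 8, 6]
Stage 1 (CLIP -6 13): clip(1,-6,13)=1, clip(4,-6,13)=4, clip(8,-6,13)=8, clip(6,-6,13)=6 -> [1, 4, 8, 6]
Stage 2 (AMPLIFY -1): 1*-1=-1, 4*-1=-4, 8*-1=-8, 6*-1=-6 -> [-1, -4, -8, -6]
Stage 3 (CLIP -19 10): clip(-1,-19,10)=-1, clip(-4,-19,10)=-4, clip(-8,-19,10)=-8, clip(-6,-19,10)=-6 -> [-1, -4, -8, -6]
Stage 4 (SUM): sum[0..0]=-1, sum[0..1]=-5, sum[0..2]=-13, sum[0..3]=-19 -> [-1, -5, -13, -19]
Output sum: -38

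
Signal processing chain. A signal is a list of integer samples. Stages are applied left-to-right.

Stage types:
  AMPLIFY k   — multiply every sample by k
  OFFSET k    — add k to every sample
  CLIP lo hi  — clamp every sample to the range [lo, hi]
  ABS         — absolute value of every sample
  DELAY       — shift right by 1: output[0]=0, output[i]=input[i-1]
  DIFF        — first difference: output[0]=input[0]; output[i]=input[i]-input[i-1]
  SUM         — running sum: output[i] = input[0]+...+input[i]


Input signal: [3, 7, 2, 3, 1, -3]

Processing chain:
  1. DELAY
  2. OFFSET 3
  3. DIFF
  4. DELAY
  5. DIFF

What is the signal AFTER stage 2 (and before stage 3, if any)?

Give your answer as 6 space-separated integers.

Answer: 3 6 10 5 6 4

Derivation:
Input: [3, 7, 2, 3, 1, -3]
Stage 1 (DELAY): [0, 3, 7, 2, 3, 1] = [0, 3, 7, 2, 3, 1] -> [0, 3, 7, 2, 3, 1]
Stage 2 (OFFSET 3): 0+3=3, 3+3=6, 7+3=10, 2+3=5, 3+3=6, 1+3=4 -> [3, 6, 10, 5, 6, 4]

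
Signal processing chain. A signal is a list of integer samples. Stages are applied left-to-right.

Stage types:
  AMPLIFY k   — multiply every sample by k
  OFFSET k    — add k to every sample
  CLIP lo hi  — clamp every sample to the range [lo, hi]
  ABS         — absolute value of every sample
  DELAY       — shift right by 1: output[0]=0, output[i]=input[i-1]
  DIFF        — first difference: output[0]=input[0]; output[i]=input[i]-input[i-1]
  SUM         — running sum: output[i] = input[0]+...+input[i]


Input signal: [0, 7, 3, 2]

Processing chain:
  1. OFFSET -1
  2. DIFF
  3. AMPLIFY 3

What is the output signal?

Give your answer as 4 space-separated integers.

Answer: -3 21 -12 -3

Derivation:
Input: [0, 7, 3, 2]
Stage 1 (OFFSET -1): 0+-1=-1, 7+-1=6, 3+-1=2, 2+-1=1 -> [-1, 6, 2, 1]
Stage 2 (DIFF): s[0]=-1, 6--1=7, 2-6=-4, 1-2=-1 -> [-1, 7, -4, -1]
Stage 3 (AMPLIFY 3): -1*3=-3, 7*3=21, -4*3=-12, -1*3=-3 -> [-3, 21, -12, -3]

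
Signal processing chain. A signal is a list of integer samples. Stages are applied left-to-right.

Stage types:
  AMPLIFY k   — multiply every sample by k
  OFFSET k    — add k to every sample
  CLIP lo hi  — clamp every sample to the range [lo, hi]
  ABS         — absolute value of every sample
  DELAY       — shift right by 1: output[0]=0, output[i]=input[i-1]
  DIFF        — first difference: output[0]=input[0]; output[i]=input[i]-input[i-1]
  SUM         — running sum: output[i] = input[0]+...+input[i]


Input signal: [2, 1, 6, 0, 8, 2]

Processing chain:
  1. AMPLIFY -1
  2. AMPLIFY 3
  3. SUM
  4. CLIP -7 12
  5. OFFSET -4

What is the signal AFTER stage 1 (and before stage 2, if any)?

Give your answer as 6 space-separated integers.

Input: [2, 1, 6, 0, 8, 2]
Stage 1 (AMPLIFY -1): 2*-1=-2, 1*-1=-1, 6*-1=-6, 0*-1=0, 8*-1=-8, 2*-1=-2 -> [-2, -1, -6, 0, -8, -2]

Answer: -2 -1 -6 0 -8 -2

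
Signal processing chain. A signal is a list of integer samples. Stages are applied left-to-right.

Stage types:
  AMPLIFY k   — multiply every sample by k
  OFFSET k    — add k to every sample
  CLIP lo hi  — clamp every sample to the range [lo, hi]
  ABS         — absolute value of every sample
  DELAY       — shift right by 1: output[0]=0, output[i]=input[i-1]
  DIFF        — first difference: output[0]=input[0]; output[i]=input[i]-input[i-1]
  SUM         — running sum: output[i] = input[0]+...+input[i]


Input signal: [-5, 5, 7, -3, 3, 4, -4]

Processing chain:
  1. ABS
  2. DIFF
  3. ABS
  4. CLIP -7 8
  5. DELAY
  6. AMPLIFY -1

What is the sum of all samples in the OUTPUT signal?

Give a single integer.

Answer: -12

Derivation:
Input: [-5, 5, 7, -3, 3, 4, -4]
Stage 1 (ABS): |-5|=5, |5|=5, |7|=7, |-3|=3, |3|=3, |4|=4, |-4|=4 -> [5, 5, 7, 3, 3, 4, 4]
Stage 2 (DIFF): s[0]=5, 5-5=0, 7-5=2, 3-7=-4, 3-3=0, 4-3=1, 4-4=0 -> [5, 0, 2, -4, 0, 1, 0]
Stage 3 (ABS): |5|=5, |0|=0, |2|=2, |-4|=4, |0|=0, |1|=1, |0|=0 -> [5, 0, 2, 4, 0, 1, 0]
Stage 4 (CLIP -7 8): clip(5,-7,8)=5, clip(0,-7,8)=0, clip(2,-7,8)=2, clip(4,-7,8)=4, clip(0,-7,8)=0, clip(1,-7,8)=1, clip(0,-7,8)=0 -> [5, 0, 2, 4, 0, 1, 0]
Stage 5 (DELAY): [0, 5, 0, 2, 4, 0, 1] = [0, 5, 0, 2, 4, 0, 1] -> [0, 5, 0, 2, 4, 0, 1]
Stage 6 (AMPLIFY -1): 0*-1=0, 5*-1=-5, 0*-1=0, 2*-1=-2, 4*-1=-4, 0*-1=0, 1*-1=-1 -> [0, -5, 0, -2, -4, 0, -1]
Output sum: -12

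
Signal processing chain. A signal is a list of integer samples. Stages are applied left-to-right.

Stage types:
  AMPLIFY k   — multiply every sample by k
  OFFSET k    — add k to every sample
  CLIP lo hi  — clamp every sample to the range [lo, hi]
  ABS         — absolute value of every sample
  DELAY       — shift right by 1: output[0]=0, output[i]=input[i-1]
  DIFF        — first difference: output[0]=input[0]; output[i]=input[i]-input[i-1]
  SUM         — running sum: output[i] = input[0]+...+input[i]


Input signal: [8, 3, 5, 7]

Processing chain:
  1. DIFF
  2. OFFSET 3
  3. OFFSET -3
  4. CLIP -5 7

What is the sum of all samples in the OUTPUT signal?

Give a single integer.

Answer: 6

Derivation:
Input: [8, 3, 5, 7]
Stage 1 (DIFF): s[0]=8, 3-8=-5, 5-3=2, 7-5=2 -> [8, -5, 2, 2]
Stage 2 (OFFSET 3): 8+3=11, -5+3=-2, 2+3=5, 2+3=5 -> [11, -2, 5, 5]
Stage 3 (OFFSET -3): 11+-3=8, -2+-3=-5, 5+-3=2, 5+-3=2 -> [8, -5, 2, 2]
Stage 4 (CLIP -5 7): clip(8,-5,7)=7, clip(-5,-5,7)=-5, clip(2,-5,7)=2, clip(2,-5,7)=2 -> [7, -5, 2, 2]
Output sum: 6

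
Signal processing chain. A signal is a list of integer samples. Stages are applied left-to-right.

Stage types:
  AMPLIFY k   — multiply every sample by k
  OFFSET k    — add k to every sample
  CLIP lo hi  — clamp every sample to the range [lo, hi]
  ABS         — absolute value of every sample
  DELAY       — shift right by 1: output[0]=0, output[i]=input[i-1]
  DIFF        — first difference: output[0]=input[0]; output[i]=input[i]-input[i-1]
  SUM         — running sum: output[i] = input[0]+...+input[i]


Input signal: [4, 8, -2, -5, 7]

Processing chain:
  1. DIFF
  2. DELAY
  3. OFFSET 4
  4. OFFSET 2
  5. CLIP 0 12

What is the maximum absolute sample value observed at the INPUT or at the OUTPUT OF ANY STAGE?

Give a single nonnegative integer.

Input: [4, 8, -2, -5, 7] (max |s|=8)
Stage 1 (DIFF): s[0]=4, 8-4=4, -2-8=-10, -5--2=-3, 7--5=12 -> [4, 4, -10, -3, 12] (max |s|=12)
Stage 2 (DELAY): [0, 4, 4, -10, -3] = [0, 4, 4, -10, -3] -> [0, 4, 4, -10, -3] (max |s|=10)
Stage 3 (OFFSET 4): 0+4=4, 4+4=8, 4+4=8, -10+4=-6, -3+4=1 -> [4, 8, 8, -6, 1] (max |s|=8)
Stage 4 (OFFSET 2): 4+2=6, 8+2=10, 8+2=10, -6+2=-4, 1+2=3 -> [6, 10, 10, -4, 3] (max |s|=10)
Stage 5 (CLIP 0 12): clip(6,0,12)=6, clip(10,0,12)=10, clip(10,0,12)=10, clip(-4,0,12)=0, clip(3,0,12)=3 -> [6, 10, 10, 0, 3] (max |s|=10)
Overall max amplitude: 12

Answer: 12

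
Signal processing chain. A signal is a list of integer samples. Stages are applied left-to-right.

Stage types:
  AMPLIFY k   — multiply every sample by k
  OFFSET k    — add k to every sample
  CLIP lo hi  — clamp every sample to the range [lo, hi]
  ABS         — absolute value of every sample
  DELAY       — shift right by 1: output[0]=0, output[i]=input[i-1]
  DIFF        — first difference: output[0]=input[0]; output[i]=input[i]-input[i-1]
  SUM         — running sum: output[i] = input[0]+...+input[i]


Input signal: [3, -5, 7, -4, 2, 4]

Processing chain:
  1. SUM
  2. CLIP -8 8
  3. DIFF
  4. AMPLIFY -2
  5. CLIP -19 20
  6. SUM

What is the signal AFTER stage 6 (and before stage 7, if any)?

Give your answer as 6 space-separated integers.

Answer: -6 4 -10 -2 -6 -14

Derivation:
Input: [3, -5, 7, -4, 2, 4]
Stage 1 (SUM): sum[0..0]=3, sum[0..1]=-2, sum[0..2]=5, sum[0..3]=1, sum[0..4]=3, sum[0..5]=7 -> [3, -2, 5, 1, 3, 7]
Stage 2 (CLIP -8 8): clip(3,-8,8)=3, clip(-2,-8,8)=-2, clip(5,-8,8)=5, clip(1,-8,8)=1, clip(3,-8,8)=3, clip(7,-8,8)=7 -> [3, -2, 5, 1, 3, 7]
Stage 3 (DIFF): s[0]=3, -2-3=-5, 5--2=7, 1-5=-4, 3-1=2, 7-3=4 -> [3, -5, 7, -4, 2, 4]
Stage 4 (AMPLIFY -2): 3*-2=-6, -5*-2=10, 7*-2=-14, -4*-2=8, 2*-2=-4, 4*-2=-8 -> [-6, 10, -14, 8, -4, -8]
Stage 5 (CLIP -19 20): clip(-6,-19,20)=-6, clip(10,-19,20)=10, clip(-14,-19,20)=-14, clip(8,-19,20)=8, clip(-4,-19,20)=-4, clip(-8,-19,20)=-8 -> [-6, 10, -14, 8, -4, -8]
Stage 6 (SUM): sum[0..0]=-6, sum[0..1]=4, sum[0..2]=-10, sum[0..3]=-2, sum[0..4]=-6, sum[0..5]=-14 -> [-6, 4, -10, -2, -6, -14]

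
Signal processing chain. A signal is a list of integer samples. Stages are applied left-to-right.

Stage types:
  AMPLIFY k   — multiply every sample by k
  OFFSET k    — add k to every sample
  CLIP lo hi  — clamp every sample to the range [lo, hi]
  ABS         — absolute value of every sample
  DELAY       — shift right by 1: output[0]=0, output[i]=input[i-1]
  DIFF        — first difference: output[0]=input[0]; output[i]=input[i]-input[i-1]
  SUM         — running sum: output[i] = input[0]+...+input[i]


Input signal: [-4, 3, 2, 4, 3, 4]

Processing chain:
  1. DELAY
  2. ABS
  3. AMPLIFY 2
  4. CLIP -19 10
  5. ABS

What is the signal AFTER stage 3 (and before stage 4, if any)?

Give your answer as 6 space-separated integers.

Answer: 0 8 6 4 8 6

Derivation:
Input: [-4, 3, 2, 4, 3, 4]
Stage 1 (DELAY): [0, -4, 3, 2, 4, 3] = [0, -4, 3, 2, 4, 3] -> [0, -4, 3, 2, 4, 3]
Stage 2 (ABS): |0|=0, |-4|=4, |3|=3, |2|=2, |4|=4, |3|=3 -> [0, 4, 3, 2, 4, 3]
Stage 3 (AMPLIFY 2): 0*2=0, 4*2=8, 3*2=6, 2*2=4, 4*2=8, 3*2=6 -> [0, 8, 6, 4, 8, 6]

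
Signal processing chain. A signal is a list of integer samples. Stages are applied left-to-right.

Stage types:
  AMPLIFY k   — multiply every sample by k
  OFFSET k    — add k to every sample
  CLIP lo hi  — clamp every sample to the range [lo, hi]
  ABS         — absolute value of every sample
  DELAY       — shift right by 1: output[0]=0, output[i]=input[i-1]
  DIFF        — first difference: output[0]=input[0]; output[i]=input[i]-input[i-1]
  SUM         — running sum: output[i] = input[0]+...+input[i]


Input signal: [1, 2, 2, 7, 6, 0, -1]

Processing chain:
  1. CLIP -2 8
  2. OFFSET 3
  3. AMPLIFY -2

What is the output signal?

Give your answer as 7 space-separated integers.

Input: [1, 2, 2, 7, 6, 0, -1]
Stage 1 (CLIP -2 8): clip(1,-2,8)=1, clip(2,-2,8)=2, clip(2,-2,8)=2, clip(7,-2,8)=7, clip(6,-2,8)=6, clip(0,-2,8)=0, clip(-1,-2,8)=-1 -> [1, 2, 2, 7, 6, 0, -1]
Stage 2 (OFFSET 3): 1+3=4, 2+3=5, 2+3=5, 7+3=10, 6+3=9, 0+3=3, -1+3=2 -> [4, 5, 5, 10, 9, 3, 2]
Stage 3 (AMPLIFY -2): 4*-2=-8, 5*-2=-10, 5*-2=-10, 10*-2=-20, 9*-2=-18, 3*-2=-6, 2*-2=-4 -> [-8, -10, -10, -20, -18, -6, -4]

Answer: -8 -10 -10 -20 -18 -6 -4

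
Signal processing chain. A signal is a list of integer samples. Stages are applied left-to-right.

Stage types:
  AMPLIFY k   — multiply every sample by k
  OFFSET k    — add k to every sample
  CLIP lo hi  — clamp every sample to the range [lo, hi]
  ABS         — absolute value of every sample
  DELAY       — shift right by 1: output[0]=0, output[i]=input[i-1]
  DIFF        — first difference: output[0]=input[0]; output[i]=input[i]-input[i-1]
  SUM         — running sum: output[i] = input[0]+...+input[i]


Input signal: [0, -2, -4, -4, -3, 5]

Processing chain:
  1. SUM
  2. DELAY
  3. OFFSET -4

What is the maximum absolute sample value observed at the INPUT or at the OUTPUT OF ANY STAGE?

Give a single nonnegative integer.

Input: [0, -2, -4, -4, -3, 5] (max |s|=5)
Stage 1 (SUM): sum[0..0]=0, sum[0..1]=-2, sum[0..2]=-6, sum[0..3]=-10, sum[0..4]=-13, sum[0..5]=-8 -> [0, -2, -6, -10, -13, -8] (max |s|=13)
Stage 2 (DELAY): [0, 0, -2, -6, -10, -13] = [0, 0, -2, -6, -10, -13] -> [0, 0, -2, -6, -10, -13] (max |s|=13)
Stage 3 (OFFSET -4): 0+-4=-4, 0+-4=-4, -2+-4=-6, -6+-4=-10, -10+-4=-14, -13+-4=-17 -> [-4, -4, -6, -10, -14, -17] (max |s|=17)
Overall max amplitude: 17

Answer: 17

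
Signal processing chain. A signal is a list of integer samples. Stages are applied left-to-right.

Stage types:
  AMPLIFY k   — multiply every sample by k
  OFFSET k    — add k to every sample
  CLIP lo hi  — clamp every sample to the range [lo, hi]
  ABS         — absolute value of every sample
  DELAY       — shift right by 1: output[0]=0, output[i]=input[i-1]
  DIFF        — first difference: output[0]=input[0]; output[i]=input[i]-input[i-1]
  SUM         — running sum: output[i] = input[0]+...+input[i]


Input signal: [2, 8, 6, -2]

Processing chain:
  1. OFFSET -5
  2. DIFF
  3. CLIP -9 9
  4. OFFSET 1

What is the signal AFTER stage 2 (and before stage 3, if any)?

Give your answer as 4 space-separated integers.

Input: [2, 8, 6, -2]
Stage 1 (OFFSET -5): 2+-5=-3, 8+-5=3, 6+-5=1, -2+-5=-7 -> [-3, 3, 1, -7]
Stage 2 (DIFF): s[0]=-3, 3--3=6, 1-3=-2, -7-1=-8 -> [-3, 6, -2, -8]

Answer: -3 6 -2 -8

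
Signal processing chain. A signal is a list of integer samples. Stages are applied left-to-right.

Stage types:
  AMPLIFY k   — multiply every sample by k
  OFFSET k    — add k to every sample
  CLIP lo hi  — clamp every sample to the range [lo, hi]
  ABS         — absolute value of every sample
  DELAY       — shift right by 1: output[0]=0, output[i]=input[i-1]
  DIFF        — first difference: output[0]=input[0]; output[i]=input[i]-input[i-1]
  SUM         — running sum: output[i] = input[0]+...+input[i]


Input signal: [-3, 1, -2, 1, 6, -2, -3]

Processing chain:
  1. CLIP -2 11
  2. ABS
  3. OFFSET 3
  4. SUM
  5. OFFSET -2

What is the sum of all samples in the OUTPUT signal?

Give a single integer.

Input: [-3, 1, -2, 1, 6, -2, -3]
Stage 1 (CLIP -2 11): clip(-3,-2,11)=-2, clip(1,-2,11)=1, clip(-2,-2,11)=-2, clip(1,-2,11)=1, clip(6,-2,11)=6, clip(-2,-2,11)=-2, clip(-3,-2,11)=-2 -> [-2, 1, -2, 1, 6, -2, -2]
Stage 2 (ABS): |-2|=2, |1|=1, |-2|=2, |1|=1, |6|=6, |-2|=2, |-2|=2 -> [2, 1, 2, 1, 6, 2, 2]
Stage 3 (OFFSET 3): 2+3=5, 1+3=4, 2+3=5, 1+3=4, 6+3=9, 2+3=5, 2+3=5 -> [5, 4, 5, 4, 9, 5, 5]
Stage 4 (SUM): sum[0..0]=5, sum[0..1]=9, sum[0..2]=14, sum[0..3]=18, sum[0..4]=27, sum[0..5]=32, sum[0..6]=37 -> [5, 9, 14, 18, 27, 32, 37]
Stage 5 (OFFSET -2): 5+-2=3, 9+-2=7, 14+-2=12, 18+-2=16, 27+-2=25, 32+-2=30, 37+-2=35 -> [3, 7, 12, 16, 25, 30, 35]
Output sum: 128

Answer: 128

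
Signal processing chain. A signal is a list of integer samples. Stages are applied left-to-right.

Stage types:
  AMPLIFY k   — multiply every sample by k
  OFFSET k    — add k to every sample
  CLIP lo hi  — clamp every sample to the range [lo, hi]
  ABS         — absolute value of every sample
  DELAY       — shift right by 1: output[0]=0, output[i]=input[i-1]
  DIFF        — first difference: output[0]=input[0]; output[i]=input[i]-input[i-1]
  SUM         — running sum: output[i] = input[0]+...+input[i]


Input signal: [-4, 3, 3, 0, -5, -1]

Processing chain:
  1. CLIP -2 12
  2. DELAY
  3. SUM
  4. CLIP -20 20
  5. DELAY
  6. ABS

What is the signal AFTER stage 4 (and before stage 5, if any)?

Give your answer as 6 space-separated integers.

Input: [-4, 3, 3, 0, -5, -1]
Stage 1 (CLIP -2 12): clip(-4,-2,12)=-2, clip(3,-2,12)=3, clip(3,-2,12)=3, clip(0,-2,12)=0, clip(-5,-2,12)=-2, clip(-1,-2,12)=-1 -> [-2, 3, 3, 0, -2, -1]
Stage 2 (DELAY): [0, -2, 3, 3, 0, -2] = [0, -2, 3, 3, 0, -2] -> [0, -2, 3, 3, 0, -2]
Stage 3 (SUM): sum[0..0]=0, sum[0..1]=-2, sum[0..2]=1, sum[0..3]=4, sum[0..4]=4, sum[0..5]=2 -> [0, -2, 1, 4, 4, 2]
Stage 4 (CLIP -20 20): clip(0,-20,20)=0, clip(-2,-20,20)=-2, clip(1,-20,20)=1, clip(4,-20,20)=4, clip(4,-20,20)=4, clip(2,-20,20)=2 -> [0, -2, 1, 4, 4, 2]

Answer: 0 -2 1 4 4 2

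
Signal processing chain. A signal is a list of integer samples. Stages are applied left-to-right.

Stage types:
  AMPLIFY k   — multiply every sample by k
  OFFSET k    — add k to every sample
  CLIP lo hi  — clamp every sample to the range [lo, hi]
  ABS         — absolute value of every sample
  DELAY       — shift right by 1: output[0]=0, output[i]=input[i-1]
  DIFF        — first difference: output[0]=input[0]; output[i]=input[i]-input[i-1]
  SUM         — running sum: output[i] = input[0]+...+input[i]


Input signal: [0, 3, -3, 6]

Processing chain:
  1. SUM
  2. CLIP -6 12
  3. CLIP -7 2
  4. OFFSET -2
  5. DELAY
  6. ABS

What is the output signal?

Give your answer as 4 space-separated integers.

Input: [0, 3, -3, 6]
Stage 1 (SUM): sum[0..0]=0, sum[0..1]=3, sum[0..2]=0, sum[0..3]=6 -> [0, 3, 0, 6]
Stage 2 (CLIP -6 12): clip(0,-6,12)=0, clip(3,-6,12)=3, clip(0,-6,12)=0, clip(6,-6,12)=6 -> [0, 3, 0, 6]
Stage 3 (CLIP -7 2): clip(0,-7,2)=0, clip(3,-7,2)=2, clip(0,-7,2)=0, clip(6,-7,2)=2 -> [0, 2, 0, 2]
Stage 4 (OFFSET -2): 0+-2=-2, 2+-2=0, 0+-2=-2, 2+-2=0 -> [-2, 0, -2, 0]
Stage 5 (DELAY): [0, -2, 0, -2] = [0, -2, 0, -2] -> [0, -2, 0, -2]
Stage 6 (ABS): |0|=0, |-2|=2, |0|=0, |-2|=2 -> [0, 2, 0, 2]

Answer: 0 2 0 2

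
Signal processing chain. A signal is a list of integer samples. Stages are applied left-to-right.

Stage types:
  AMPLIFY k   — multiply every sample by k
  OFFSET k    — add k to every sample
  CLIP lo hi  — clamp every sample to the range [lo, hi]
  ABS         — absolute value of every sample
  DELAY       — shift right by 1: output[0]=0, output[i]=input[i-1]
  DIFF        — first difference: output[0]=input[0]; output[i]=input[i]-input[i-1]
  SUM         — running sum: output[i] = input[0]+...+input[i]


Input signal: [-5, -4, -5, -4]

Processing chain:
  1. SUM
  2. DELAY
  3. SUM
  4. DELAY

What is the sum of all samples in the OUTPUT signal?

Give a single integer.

Input: [-5, -4, -5, -4]
Stage 1 (SUM): sum[0..0]=-5, sum[0..1]=-9, sum[0..2]=-14, sum[0..3]=-18 -> [-5, -9, -14, -18]
Stage 2 (DELAY): [0, -5, -9, -14] = [0, -5, -9, -14] -> [0, -5, -9, -14]
Stage 3 (SUM): sum[0..0]=0, sum[0..1]=-5, sum[0..2]=-14, sum[0..3]=-28 -> [0, -5, -14, -28]
Stage 4 (DELAY): [0, 0, -5, -14] = [0, 0, -5, -14] -> [0, 0, -5, -14]
Output sum: -19

Answer: -19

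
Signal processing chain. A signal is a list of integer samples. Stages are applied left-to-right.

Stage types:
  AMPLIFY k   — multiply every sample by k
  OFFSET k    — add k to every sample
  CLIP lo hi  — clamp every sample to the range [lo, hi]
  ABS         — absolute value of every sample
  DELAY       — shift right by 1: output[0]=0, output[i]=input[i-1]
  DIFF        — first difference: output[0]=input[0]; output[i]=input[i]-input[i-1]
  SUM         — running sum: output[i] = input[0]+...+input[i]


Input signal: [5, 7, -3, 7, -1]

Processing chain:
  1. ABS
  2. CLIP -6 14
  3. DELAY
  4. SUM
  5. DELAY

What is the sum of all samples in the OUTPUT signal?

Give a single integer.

Answer: 32

Derivation:
Input: [5, 7, -3, 7, -1]
Stage 1 (ABS): |5|=5, |7|=7, |-3|=3, |7|=7, |-1|=1 -> [5, 7, 3, 7, 1]
Stage 2 (CLIP -6 14): clip(5,-6,14)=5, clip(7,-6,14)=7, clip(3,-6,14)=3, clip(7,-6,14)=7, clip(1,-6,14)=1 -> [5, 7, 3, 7, 1]
Stage 3 (DELAY): [0, 5, 7, 3, 7] = [0, 5, 7, 3, 7] -> [0, 5, 7, 3, 7]
Stage 4 (SUM): sum[0..0]=0, sum[0..1]=5, sum[0..2]=12, sum[0..3]=15, sum[0..4]=22 -> [0, 5, 12, 15, 22]
Stage 5 (DELAY): [0, 0, 5, 12, 15] = [0, 0, 5, 12, 15] -> [0, 0, 5, 12, 15]
Output sum: 32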